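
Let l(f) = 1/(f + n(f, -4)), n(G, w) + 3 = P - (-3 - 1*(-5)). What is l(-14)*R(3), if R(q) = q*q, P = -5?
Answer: -3/8 ≈ -0.37500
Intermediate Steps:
R(q) = q**2
n(G, w) = -10 (n(G, w) = -3 + (-5 - (-3 - 1*(-5))) = -3 + (-5 - (-3 + 5)) = -3 + (-5 - 1*2) = -3 + (-5 - 2) = -3 - 7 = -10)
l(f) = 1/(-10 + f) (l(f) = 1/(f - 10) = 1/(-10 + f))
l(-14)*R(3) = 3**2/(-10 - 14) = 9/(-24) = -1/24*9 = -3/8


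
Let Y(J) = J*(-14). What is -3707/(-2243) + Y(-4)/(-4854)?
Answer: 8934085/5443761 ≈ 1.6412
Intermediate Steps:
Y(J) = -14*J
-3707/(-2243) + Y(-4)/(-4854) = -3707/(-2243) - 14*(-4)/(-4854) = -3707*(-1/2243) + 56*(-1/4854) = 3707/2243 - 28/2427 = 8934085/5443761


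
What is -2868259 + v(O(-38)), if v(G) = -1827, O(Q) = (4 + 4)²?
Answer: -2870086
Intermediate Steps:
O(Q) = 64 (O(Q) = 8² = 64)
-2868259 + v(O(-38)) = -2868259 - 1827 = -2870086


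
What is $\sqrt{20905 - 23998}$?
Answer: $i \sqrt{3093} \approx 55.615 i$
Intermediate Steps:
$\sqrt{20905 - 23998} = \sqrt{-3093} = i \sqrt{3093}$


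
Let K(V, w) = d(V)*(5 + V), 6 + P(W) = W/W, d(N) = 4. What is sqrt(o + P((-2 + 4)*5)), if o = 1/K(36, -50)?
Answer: 3*I*sqrt(3731)/82 ≈ 2.2347*I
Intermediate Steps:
P(W) = -5 (P(W) = -6 + W/W = -6 + 1 = -5)
K(V, w) = 20 + 4*V (K(V, w) = 4*(5 + V) = 20 + 4*V)
o = 1/164 (o = 1/(20 + 4*36) = 1/(20 + 144) = 1/164 ≈ 0.0060976)
sqrt(o + P((-2 + 4)*5)) = sqrt(1/164 - 5) = sqrt(-819/164) = 3*I*sqrt(3731)/82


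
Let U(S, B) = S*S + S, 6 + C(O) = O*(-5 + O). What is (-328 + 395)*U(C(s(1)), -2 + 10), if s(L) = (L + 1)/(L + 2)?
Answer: 380560/81 ≈ 4698.3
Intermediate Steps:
s(L) = (1 + L)/(2 + L)
C(O) = -6 + O*(-5 + O)
U(S, B) = S + S² (U(S, B) = S² + S = S + S²)
(-328 + 395)*U(C(s(1)), -2 + 10) = (-328 + 395)*((-6 + ((1 + 1)/(2 + 1))² - 5*(1 + 1)/(2 + 1))*(1 + (-6 + ((1 + 1)/(2 + 1))² - 5*(1 + 1)/(2 + 1)))) = 67*((-6 + (2/3)² - 5*2/3)*(1 + (-6 + (2/3)² - 5*2/3))) = 67*((-6 + ((⅓)*2)² - 5*2/3)*(1 + (-6 + ((⅓)*2)² - 5*2/3))) = 67*((-6 + (⅔)² - 5*⅔)*(1 + (-6 + (⅔)² - 5*⅔))) = 67*((-6 + 4/9 - 10/3)*(1 + (-6 + 4/9 - 10/3))) = 67*(-80*(1 - 80/9)/9) = 67*(-80/9*(-71/9)) = 67*(5680/81) = 380560/81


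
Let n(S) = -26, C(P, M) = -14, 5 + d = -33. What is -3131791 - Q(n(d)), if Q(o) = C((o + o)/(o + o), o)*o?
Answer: -3132155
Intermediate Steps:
d = -38 (d = -5 - 33 = -38)
Q(o) = -14*o
-3131791 - Q(n(d)) = -3131791 - (-14)*(-26) = -3131791 - 1*364 = -3131791 - 364 = -3132155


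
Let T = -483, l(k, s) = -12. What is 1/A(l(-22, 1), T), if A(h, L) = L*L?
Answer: 1/233289 ≈ 4.2865e-6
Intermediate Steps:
A(h, L) = L²
1/A(l(-22, 1), T) = 1/((-483)²) = 1/233289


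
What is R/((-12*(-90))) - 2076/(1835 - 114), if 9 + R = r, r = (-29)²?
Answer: -101276/232335 ≈ -0.43590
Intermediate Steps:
r = 841
R = 832 (R = -9 + 841 = 832)
R/((-12*(-90))) - 2076/(1835 - 114) = 832/((-12*(-90))) - 2076/(1835 - 114) = 832/1080 - 2076/1721 = 832*(1/1080) - 2076*1/1721 = 104/135 - 2076/1721 = -101276/232335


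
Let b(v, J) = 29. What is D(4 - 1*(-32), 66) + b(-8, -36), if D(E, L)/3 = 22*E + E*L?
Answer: 9533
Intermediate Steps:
D(E, L) = 66*E + 3*E*L (D(E, L) = 3*(22*E + E*L) = 66*E + 3*E*L)
D(4 - 1*(-32), 66) + b(-8, -36) = 3*(4 - 1*(-32))*(22 + 66) + 29 = 3*(4 + 32)*88 + 29 = 3*36*88 + 29 = 9504 + 29 = 9533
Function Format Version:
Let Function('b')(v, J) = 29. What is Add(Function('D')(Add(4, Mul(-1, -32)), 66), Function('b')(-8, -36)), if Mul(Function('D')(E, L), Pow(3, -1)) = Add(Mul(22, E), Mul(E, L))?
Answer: 9533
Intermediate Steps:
Function('D')(E, L) = Add(Mul(66, E), Mul(3, E, L)) (Function('D')(E, L) = Mul(3, Add(Mul(22, E), Mul(E, L))) = Add(Mul(66, E), Mul(3, E, L)))
Add(Function('D')(Add(4, Mul(-1, -32)), 66), Function('b')(-8, -36)) = Add(Mul(3, Add(4, Mul(-1, -32)), Add(22, 66)), 29) = Add(Mul(3, Add(4, 32), 88), 29) = Add(Mul(3, 36, 88), 29) = Add(9504, 29) = 9533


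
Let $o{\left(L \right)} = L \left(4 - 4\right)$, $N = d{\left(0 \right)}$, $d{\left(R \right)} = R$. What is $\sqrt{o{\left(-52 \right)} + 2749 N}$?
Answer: $0$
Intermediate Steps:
$N = 0$
$o{\left(L \right)} = 0$ ($o{\left(L \right)} = L 0 = 0$)
$\sqrt{o{\left(-52 \right)} + 2749 N} = \sqrt{0 + 2749 \cdot 0} = \sqrt{0 + 0} = \sqrt{0} = 0$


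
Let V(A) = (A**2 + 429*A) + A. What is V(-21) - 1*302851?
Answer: -311440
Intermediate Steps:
V(A) = A**2 + 430*A
V(-21) - 1*302851 = -21*(430 - 21) - 1*302851 = -21*409 - 302851 = -8589 - 302851 = -311440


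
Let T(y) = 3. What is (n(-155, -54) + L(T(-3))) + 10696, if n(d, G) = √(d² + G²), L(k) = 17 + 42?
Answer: 10755 + √26941 ≈ 10919.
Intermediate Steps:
L(k) = 59
n(d, G) = √(G² + d²)
(n(-155, -54) + L(T(-3))) + 10696 = (√((-54)² + (-155)²) + 59) + 10696 = (√(2916 + 24025) + 59) + 10696 = (√26941 + 59) + 10696 = (59 + √26941) + 10696 = 10755 + √26941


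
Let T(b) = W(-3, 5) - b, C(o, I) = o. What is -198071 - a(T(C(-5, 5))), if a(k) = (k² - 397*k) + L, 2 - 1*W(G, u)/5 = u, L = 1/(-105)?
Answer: -21224804/105 ≈ -2.0214e+5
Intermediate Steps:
L = -1/105 ≈ -0.0095238
W(G, u) = 10 - 5*u
T(b) = -15 - b (T(b) = (10 - 5*5) - b = (10 - 25) - b = -15 - b)
a(k) = -1/105 + k² - 397*k (a(k) = (k² - 397*k) - 1/105 = -1/105 + k² - 397*k)
-198071 - a(T(C(-5, 5))) = -198071 - (-1/105 + (-15 - 1*(-5))² - 397*(-15 - 1*(-5))) = -198071 - (-1/105 + (-15 + 5)² - 397*(-15 + 5)) = -198071 - (-1/105 + (-10)² - 397*(-10)) = -198071 - (-1/105 + 100 + 3970) = -198071 - 1*427349/105 = -198071 - 427349/105 = -21224804/105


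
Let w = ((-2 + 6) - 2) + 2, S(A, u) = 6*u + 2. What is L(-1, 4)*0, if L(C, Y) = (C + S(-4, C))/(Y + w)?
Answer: 0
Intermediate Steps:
S(A, u) = 2 + 6*u
w = 4 (w = (4 - 2) + 2 = 2 + 2 = 4)
L(C, Y) = (2 + 7*C)/(4 + Y) (L(C, Y) = (C + (2 + 6*C))/(Y + 4) = (2 + 7*C)/(4 + Y))
L(-1, 4)*0 = ((2 + 7*(-1))/(4 + 4))*0 = ((2 - 7)/8)*0 = ((1/8)*(-5))*0 = -5/8*0 = 0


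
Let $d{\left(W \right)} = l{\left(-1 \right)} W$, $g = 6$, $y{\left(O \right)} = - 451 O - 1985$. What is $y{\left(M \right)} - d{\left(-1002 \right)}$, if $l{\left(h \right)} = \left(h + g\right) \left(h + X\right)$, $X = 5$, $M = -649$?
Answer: $310754$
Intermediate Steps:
$y{\left(O \right)} = -1985 - 451 O$
$l{\left(h \right)} = \left(5 + h\right) \left(6 + h\right)$ ($l{\left(h \right)} = \left(h + 6\right) \left(h + 5\right) = \left(6 + h\right) \left(5 + h\right) = \left(5 + h\right) \left(6 + h\right)$)
$d{\left(W \right)} = 20 W$ ($d{\left(W \right)} = \left(30 + \left(-1\right)^{2} + 11 \left(-1\right)\right) W = \left(30 + 1 - 11\right) W = 20 W$)
$y{\left(M \right)} - d{\left(-1002 \right)} = \left(-1985 - -292699\right) - 20 \left(-1002\right) = \left(-1985 + 292699\right) - -20040 = 290714 + 20040 = 310754$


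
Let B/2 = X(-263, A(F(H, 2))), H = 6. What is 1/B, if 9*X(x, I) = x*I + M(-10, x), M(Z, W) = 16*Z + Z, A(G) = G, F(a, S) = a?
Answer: -9/3496 ≈ -0.0025744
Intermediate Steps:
M(Z, W) = 17*Z
X(x, I) = -170/9 + I*x/9 (X(x, I) = (x*I + 17*(-10))/9 = (I*x - 170)/9 = (-170 + I*x)/9 = -170/9 + I*x/9)
B = -3496/9 (B = 2*(-170/9 + (⅑)*6*(-263)) = 2*(-170/9 - 526/3) = 2*(-1748/9) = -3496/9 ≈ -388.44)
1/B = 1/(-3496/9) = -9/3496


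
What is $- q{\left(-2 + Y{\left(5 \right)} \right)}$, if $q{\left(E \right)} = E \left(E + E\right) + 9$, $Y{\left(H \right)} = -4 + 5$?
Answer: $-11$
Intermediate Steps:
$Y{\left(H \right)} = 1$
$q{\left(E \right)} = 9 + 2 E^{2}$ ($q{\left(E \right)} = E 2 E + 9 = 2 E^{2} + 9 = 9 + 2 E^{2}$)
$- q{\left(-2 + Y{\left(5 \right)} \right)} = - (9 + 2 \left(-2 + 1\right)^{2}) = - (9 + 2 \left(-1\right)^{2}) = - (9 + 2 \cdot 1) = - (9 + 2) = \left(-1\right) 11 = -11$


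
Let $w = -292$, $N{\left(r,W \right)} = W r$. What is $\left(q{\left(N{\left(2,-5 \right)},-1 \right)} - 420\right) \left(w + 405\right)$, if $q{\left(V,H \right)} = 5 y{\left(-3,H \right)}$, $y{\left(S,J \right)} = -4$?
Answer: $-49720$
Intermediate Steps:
$q{\left(V,H \right)} = -20$ ($q{\left(V,H \right)} = 5 \left(-4\right) = -20$)
$\left(q{\left(N{\left(2,-5 \right)},-1 \right)} - 420\right) \left(w + 405\right) = \left(-20 - 420\right) \left(-292 + 405\right) = \left(-440\right) 113 = -49720$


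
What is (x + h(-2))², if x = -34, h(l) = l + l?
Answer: 1444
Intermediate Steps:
h(l) = 2*l
(x + h(-2))² = (-34 + 2*(-2))² = (-34 - 4)² = (-38)² = 1444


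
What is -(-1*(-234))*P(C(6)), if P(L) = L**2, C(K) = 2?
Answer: -936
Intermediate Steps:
-(-1*(-234))*P(C(6)) = -(-1*(-234))*2**2 = -234*4 = -1*936 = -936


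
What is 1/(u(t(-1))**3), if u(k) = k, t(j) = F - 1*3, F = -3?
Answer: -1/216 ≈ -0.0046296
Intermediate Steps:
t(j) = -6 (t(j) = -3 - 1*3 = -3 - 3 = -6)
1/(u(t(-1))**3) = 1/((-6)**3) = 1/(-216) = -1/216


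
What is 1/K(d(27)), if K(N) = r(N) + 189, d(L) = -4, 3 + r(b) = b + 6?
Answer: 1/188 ≈ 0.0053191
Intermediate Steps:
r(b) = 3 + b (r(b) = -3 + (b + 6) = -3 + (6 + b) = 3 + b)
K(N) = 192 + N (K(N) = (3 + N) + 189 = 192 + N)
1/K(d(27)) = 1/(192 - 4) = 1/188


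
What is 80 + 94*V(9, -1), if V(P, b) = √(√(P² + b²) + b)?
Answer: 80 + 94*√(-1 + √82) ≈ 346.79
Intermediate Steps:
V(P, b) = √(b + √(P² + b²))
80 + 94*V(9, -1) = 80 + 94*√(-1 + √(9² + (-1)²)) = 80 + 94*√(-1 + √(81 + 1)) = 80 + 94*√(-1 + √82)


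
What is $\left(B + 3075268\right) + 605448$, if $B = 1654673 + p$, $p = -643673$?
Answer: $4691716$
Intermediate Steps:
$B = 1011000$ ($B = 1654673 - 643673 = 1011000$)
$\left(B + 3075268\right) + 605448 = \left(1011000 + 3075268\right) + 605448 = 4086268 + 605448 = 4691716$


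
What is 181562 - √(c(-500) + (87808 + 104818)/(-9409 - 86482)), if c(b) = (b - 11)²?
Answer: 181562 - √2401011026990835/95891 ≈ 1.8105e+5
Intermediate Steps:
c(b) = (-11 + b)²
181562 - √(c(-500) + (87808 + 104818)/(-9409 - 86482)) = 181562 - √((-11 - 500)² + (87808 + 104818)/(-9409 - 86482)) = 181562 - √((-511)² + 192626/(-95891)) = 181562 - √(261121 + 192626*(-1/95891)) = 181562 - √(261121 - 192626/95891) = 181562 - √(25038961185/95891) = 181562 - √2401011026990835/95891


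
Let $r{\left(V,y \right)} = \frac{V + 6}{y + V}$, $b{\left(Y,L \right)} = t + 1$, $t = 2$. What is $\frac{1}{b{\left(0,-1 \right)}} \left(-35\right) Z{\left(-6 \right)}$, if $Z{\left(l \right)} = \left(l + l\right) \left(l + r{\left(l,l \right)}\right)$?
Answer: $-840$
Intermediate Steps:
$b{\left(Y,L \right)} = 3$ ($b{\left(Y,L \right)} = 2 + 1 = 3$)
$r{\left(V,y \right)} = \frac{6 + V}{V + y}$
$Z{\left(l \right)} = 2 l \left(l + \frac{6 + l}{2 l}\right)$ ($Z{\left(l \right)} = \left(l + l\right) \left(l + \frac{6 + l}{l + l}\right) = 2 l \left(l + \frac{6 + l}{2 l}\right)$)
$\frac{1}{b{\left(0,-1 \right)}} \left(-35\right) Z{\left(-6 \right)} = \frac{1}{3} \left(-35\right) \left(6 - 6 + 2 \left(-6\right)^{2}\right) = \frac{1}{3} \left(-35\right) \left(6 - 6 + 2 \cdot 36\right) = - \frac{35 \left(6 - 6 + 72\right)}{3} = \left(- \frac{35}{3}\right) 72 = -840$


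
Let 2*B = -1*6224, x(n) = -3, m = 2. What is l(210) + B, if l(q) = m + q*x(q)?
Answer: -3740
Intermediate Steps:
l(q) = 2 - 3*q (l(q) = 2 + q*(-3) = 2 - 3*q)
B = -3112 (B = (-1*6224)/2 = (½)*(-6224) = -3112)
l(210) + B = (2 - 3*210) - 3112 = (2 - 630) - 3112 = -628 - 3112 = -3740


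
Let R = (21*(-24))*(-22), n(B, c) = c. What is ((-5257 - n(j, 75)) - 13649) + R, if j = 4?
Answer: -7893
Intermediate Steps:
R = 11088 (R = -504*(-22) = 11088)
((-5257 - n(j, 75)) - 13649) + R = ((-5257 - 1*75) - 13649) + 11088 = ((-5257 - 75) - 13649) + 11088 = (-5332 - 13649) + 11088 = -18981 + 11088 = -7893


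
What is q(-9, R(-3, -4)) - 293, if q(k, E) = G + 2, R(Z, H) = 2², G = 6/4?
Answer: -579/2 ≈ -289.50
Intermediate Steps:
G = 3/2 (G = 6*(¼) = 3/2 ≈ 1.5000)
R(Z, H) = 4
q(k, E) = 7/2 (q(k, E) = 3/2 + 2 = 7/2)
q(-9, R(-3, -4)) - 293 = 7/2 - 293 = -579/2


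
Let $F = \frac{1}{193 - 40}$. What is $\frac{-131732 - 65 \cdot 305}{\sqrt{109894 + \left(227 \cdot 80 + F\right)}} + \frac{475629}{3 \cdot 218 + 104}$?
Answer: $\frac{475629}{758} - \frac{454671 \sqrt{333068471}}{19592263} \approx 203.95$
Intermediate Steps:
$F = \frac{1}{153} \approx 0.0065359$
$\frac{-131732 - 65 \cdot 305}{\sqrt{109894 + \left(227 \cdot 80 + F\right)}} + \frac{475629}{3 \cdot 218 + 104} = \frac{-131732 - 65 \cdot 305}{\sqrt{109894 + \left(227 \cdot 80 + \frac{1}{153}\right)}} + \frac{475629}{3 \cdot 218 + 104} = \frac{-131732 - 19825}{\sqrt{109894 + \left(18160 + \frac{1}{153}\right)}} + \frac{475629}{654 + 104} = \frac{-131732 - 19825}{\sqrt{109894 + \frac{2778481}{153}}} + \frac{475629}{758} = - \frac{151557}{\sqrt{\frac{19592263}{153}}} + 475629 \cdot \frac{1}{758} = - \frac{151557}{\frac{1}{51} \sqrt{333068471}} + \frac{475629}{758} = - 151557 \frac{3 \sqrt{333068471}}{19592263} + \frac{475629}{758} = - \frac{454671 \sqrt{333068471}}{19592263} + \frac{475629}{758} = \frac{475629}{758} - \frac{454671 \sqrt{333068471}}{19592263}$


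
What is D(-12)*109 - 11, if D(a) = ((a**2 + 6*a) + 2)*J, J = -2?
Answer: -16143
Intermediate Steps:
D(a) = -4 - 12*a - 2*a**2 (D(a) = ((a**2 + 6*a) + 2)*(-2) = (2 + a**2 + 6*a)*(-2) = -4 - 12*a - 2*a**2)
D(-12)*109 - 11 = (-4 - 12*(-12) - 2*(-12)**2)*109 - 11 = (-4 + 144 - 2*144)*109 - 11 = (-4 + 144 - 288)*109 - 11 = -148*109 - 11 = -16132 - 11 = -16143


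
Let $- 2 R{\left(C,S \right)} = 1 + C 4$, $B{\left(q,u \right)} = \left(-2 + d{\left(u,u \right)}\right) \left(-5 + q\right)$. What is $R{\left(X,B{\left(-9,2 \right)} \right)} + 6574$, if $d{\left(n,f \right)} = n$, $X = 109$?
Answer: $\frac{12711}{2} \approx 6355.5$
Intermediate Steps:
$B{\left(q,u \right)} = \left(-5 + q\right) \left(-2 + u\right)$ ($B{\left(q,u \right)} = \left(-2 + u\right) \left(-5 + q\right) = \left(-5 + q\right) \left(-2 + u\right)$)
$R{\left(C,S \right)} = - \frac{1}{2} - 2 C$ ($R{\left(C,S \right)} = - \frac{1 + C 4}{2} = - \frac{1 + 4 C}{2} = - \frac{1}{2} - 2 C$)
$R{\left(X,B{\left(-9,2 \right)} \right)} + 6574 = \left(- \frac{1}{2} - 218\right) + 6574 = - \frac{437}{2} + 6574 = \frac{12711}{2}$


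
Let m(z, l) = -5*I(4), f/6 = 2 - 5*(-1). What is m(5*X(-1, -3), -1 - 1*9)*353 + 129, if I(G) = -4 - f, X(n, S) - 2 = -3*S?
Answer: 81319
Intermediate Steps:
X(n, S) = 2 - 3*S
f = 42 (f = 6*(2 - 5*(-1)) = 6*(2 + 5) = 6*7 = 42)
I(G) = -46 (I(G) = -4 - 1*42 = -4 - 42 = -46)
m(z, l) = 230 (m(z, l) = -5*(-46) = 230)
m(5*X(-1, -3), -1 - 1*9)*353 + 129 = 230*353 + 129 = 81190 + 129 = 81319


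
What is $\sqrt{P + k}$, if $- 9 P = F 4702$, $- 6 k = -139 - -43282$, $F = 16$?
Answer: $\frac{i \sqrt{559786}}{6} \approx 124.7 i$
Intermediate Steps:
$k = - \frac{14381}{2}$ ($k = - \frac{-139 - -43282}{6} = - \frac{-139 + 43282}{6} = \left(- \frac{1}{6}\right) 43143 = - \frac{14381}{2} \approx -7190.5$)
$P = - \frac{75232}{9}$ ($P = - \frac{16 \cdot 4702}{9} = \left(- \frac{1}{9}\right) 75232 = - \frac{75232}{9} \approx -8359.1$)
$\sqrt{P + k} = \sqrt{- \frac{75232}{9} - \frac{14381}{2}} = \sqrt{- \frac{279893}{18}} = \frac{i \sqrt{559786}}{6}$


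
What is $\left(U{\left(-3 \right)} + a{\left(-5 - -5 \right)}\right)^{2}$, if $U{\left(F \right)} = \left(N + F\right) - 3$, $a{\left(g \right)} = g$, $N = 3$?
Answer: $9$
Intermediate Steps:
$U{\left(F \right)} = F$ ($U{\left(F \right)} = \left(3 + F\right) - 3 = F$)
$\left(U{\left(-3 \right)} + a{\left(-5 - -5 \right)}\right)^{2} = \left(-3 - 0\right)^{2} = \left(-3 + \left(-5 + 5\right)\right)^{2} = \left(-3 + 0\right)^{2} = \left(-3\right)^{2} = 9$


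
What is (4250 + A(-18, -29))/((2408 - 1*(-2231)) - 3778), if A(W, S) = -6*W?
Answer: 4358/861 ≈ 5.0616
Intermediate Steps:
(4250 + A(-18, -29))/((2408 - 1*(-2231)) - 3778) = (4250 - 6*(-18))/((2408 - 1*(-2231)) - 3778) = (4250 + 108)/((2408 + 2231) - 3778) = 4358/(4639 - 3778) = 4358/861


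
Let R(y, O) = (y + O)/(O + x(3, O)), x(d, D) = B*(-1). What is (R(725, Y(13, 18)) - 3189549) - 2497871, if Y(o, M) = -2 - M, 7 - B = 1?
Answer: -147873625/26 ≈ -5.6874e+6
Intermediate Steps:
B = 6 (B = 7 - 1*1 = 7 - 1 = 6)
x(d, D) = -6 (x(d, D) = 6*(-1) = -6)
R(y, O) = (O + y)/(-6 + O) (R(y, O) = (y + O)/(O - 6) = (O + y)/(-6 + O))
(R(725, Y(13, 18)) - 3189549) - 2497871 = (((-2 - 1*18) + 725)/(-6 + (-2 - 1*18)) - 3189549) - 2497871 = (((-2 - 18) + 725)/(-6 + (-2 - 18)) - 3189549) - 2497871 = ((-20 + 725)/(-6 - 20) - 3189549) - 2497871 = (705/(-26) - 3189549) - 2497871 = (-1/26*705 - 3189549) - 2497871 = (-705/26 - 3189549) - 2497871 = -82928979/26 - 2497871 = -147873625/26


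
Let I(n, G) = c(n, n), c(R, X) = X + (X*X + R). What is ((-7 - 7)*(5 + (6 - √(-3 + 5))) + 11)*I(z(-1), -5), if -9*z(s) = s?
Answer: -2717/81 + 266*√2/81 ≈ -28.899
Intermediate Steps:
z(s) = -s/9
c(R, X) = R + X + X² (c(R, X) = X + (X² + R) = X + (R + X²) = R + X + X²)
I(n, G) = n² + 2*n (I(n, G) = n + n + n² = n² + 2*n)
((-7 - 7)*(5 + (6 - √(-3 + 5))) + 11)*I(z(-1), -5) = ((-7 - 7)*(5 + (6 - √(-3 + 5))) + 11)*((-⅑*(-1))*(2 - ⅑*(-1))) = (-14*(5 + (6 - √2)) + 11)*((2 + ⅑)/9) = (-14*(11 - √2) + 11)*((⅑)*(19/9)) = ((-154 + 14*√2) + 11)*(19/81) = (-143 + 14*√2)*(19/81) = -2717/81 + 266*√2/81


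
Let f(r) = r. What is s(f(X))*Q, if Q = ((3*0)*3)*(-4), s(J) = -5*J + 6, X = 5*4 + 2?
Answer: 0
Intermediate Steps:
X = 22 (X = 20 + 2 = 22)
s(J) = 6 - 5*J
Q = 0 (Q = (0*3)*(-4) = 0*(-4) = 0)
s(f(X))*Q = (6 - 5*22)*0 = (6 - 110)*0 = -104*0 = 0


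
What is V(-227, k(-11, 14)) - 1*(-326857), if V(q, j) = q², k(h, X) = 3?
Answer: 378386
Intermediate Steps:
V(-227, k(-11, 14)) - 1*(-326857) = (-227)² - 1*(-326857) = 51529 + 326857 = 378386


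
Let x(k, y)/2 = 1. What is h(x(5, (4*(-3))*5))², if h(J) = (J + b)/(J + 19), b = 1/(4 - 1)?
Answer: 1/81 ≈ 0.012346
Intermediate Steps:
b = ⅓ (b = 1/3 = ⅓ ≈ 0.33333)
x(k, y) = 2 (x(k, y) = 2*1 = 2)
h(J) = (⅓ + J)/(19 + J) (h(J) = (J + ⅓)/(J + 19) = (⅓ + J)/(19 + J))
h(x(5, (4*(-3))*5))² = ((⅓ + 2)/(19 + 2))² = ((7/3)/21)² = ((1/21)*(7/3))² = (⅑)² = 1/81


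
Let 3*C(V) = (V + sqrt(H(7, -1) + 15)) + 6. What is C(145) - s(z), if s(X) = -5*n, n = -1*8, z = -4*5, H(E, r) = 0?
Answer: 31/3 + sqrt(15)/3 ≈ 11.624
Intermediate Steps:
z = -20
n = -8
s(X) = 40 (s(X) = -5*(-8) = 40)
C(V) = 2 + V/3 + sqrt(15)/3 (C(V) = ((V + sqrt(0 + 15)) + 6)/3 = ((V + sqrt(15)) + 6)/3 = (6 + V + sqrt(15))/3 = 2 + V/3 + sqrt(15)/3)
C(145) - s(z) = (2 + (1/3)*145 + sqrt(15)/3) - 1*40 = (2 + 145/3 + sqrt(15)/3) - 40 = (151/3 + sqrt(15)/3) - 40 = 31/3 + sqrt(15)/3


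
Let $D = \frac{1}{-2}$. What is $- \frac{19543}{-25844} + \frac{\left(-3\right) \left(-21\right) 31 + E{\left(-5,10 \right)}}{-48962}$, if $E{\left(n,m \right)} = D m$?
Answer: $\frac{453260127}{632686964} \approx 0.7164$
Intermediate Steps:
$D = - \frac{1}{2} \approx -0.5$
$E{\left(n,m \right)} = - \frac{m}{2}$
$- \frac{19543}{-25844} + \frac{\left(-3\right) \left(-21\right) 31 + E{\left(-5,10 \right)}}{-48962} = - \frac{19543}{-25844} + \frac{\left(-3\right) \left(-21\right) 31 - 5}{-48962} = \left(-19543\right) \left(- \frac{1}{25844}\right) + \left(63 \cdot 31 - 5\right) \left(- \frac{1}{48962}\right) = \frac{19543}{25844} + \left(1953 - 5\right) \left(- \frac{1}{48962}\right) = \frac{19543}{25844} + 1948 \left(- \frac{1}{48962}\right) = \frac{19543}{25844} - \frac{974}{24481} = \frac{453260127}{632686964}$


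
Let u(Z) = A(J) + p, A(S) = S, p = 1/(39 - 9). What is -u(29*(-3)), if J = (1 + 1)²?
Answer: -121/30 ≈ -4.0333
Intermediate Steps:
p = 1/30 ≈ 0.033333
J = 4 (J = 2² = 4)
u(Z) = 121/30 (u(Z) = 4 + 1/30 = 121/30)
-u(29*(-3)) = -1*121/30 = -121/30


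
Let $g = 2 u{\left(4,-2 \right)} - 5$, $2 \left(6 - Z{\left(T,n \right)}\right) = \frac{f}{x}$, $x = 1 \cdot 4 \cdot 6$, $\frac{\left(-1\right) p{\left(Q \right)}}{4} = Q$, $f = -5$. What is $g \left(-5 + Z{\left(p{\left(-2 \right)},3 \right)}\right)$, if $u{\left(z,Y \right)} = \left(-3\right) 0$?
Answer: $- \frac{265}{48} \approx -5.5208$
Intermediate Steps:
$p{\left(Q \right)} = - 4 Q$
$x = 24$ ($x = 4 \cdot 6 = 24$)
$Z{\left(T,n \right)} = \frac{293}{48}$ ($Z{\left(T,n \right)} = 6 - \frac{\left(-5\right) \frac{1}{24}}{2} = 6 - - \frac{5}{48} = 6 + \frac{5}{48} = \frac{293}{48}$)
$u{\left(z,Y \right)} = 0$
$g = -5$ ($g = 2 \cdot 0 - 5 = 0 - 5 = -5$)
$g \left(-5 + Z{\left(p{\left(-2 \right)},3 \right)}\right) = - 5 \left(-5 + \frac{293}{48}\right) = \left(-5\right) \frac{53}{48} = - \frac{265}{48}$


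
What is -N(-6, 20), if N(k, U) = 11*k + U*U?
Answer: -334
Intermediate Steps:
N(k, U) = U² + 11*k (N(k, U) = 11*k + U² = U² + 11*k)
-N(-6, 20) = -(20² + 11*(-6)) = -(400 - 66) = -1*334 = -334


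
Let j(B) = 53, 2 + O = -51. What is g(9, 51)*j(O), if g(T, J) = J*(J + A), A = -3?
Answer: 129744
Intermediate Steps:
g(T, J) = J*(-3 + J) (g(T, J) = J*(J - 3) = J*(-3 + J))
O = -53 (O = -2 - 51 = -53)
g(9, 51)*j(O) = (51*(-3 + 51))*53 = (51*48)*53 = 2448*53 = 129744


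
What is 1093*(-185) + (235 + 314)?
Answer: -201656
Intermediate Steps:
1093*(-185) + (235 + 314) = -202205 + 549 = -201656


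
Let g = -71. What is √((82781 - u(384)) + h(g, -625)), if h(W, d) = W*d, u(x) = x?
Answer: 2*√31693 ≈ 356.05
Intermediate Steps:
√((82781 - u(384)) + h(g, -625)) = √((82781 - 1*384) - 71*(-625)) = √((82781 - 384) + 44375) = √(82397 + 44375) = √126772 = 2*√31693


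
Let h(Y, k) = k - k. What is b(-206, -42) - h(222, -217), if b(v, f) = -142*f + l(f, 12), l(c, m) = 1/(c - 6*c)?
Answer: 1252441/210 ≈ 5964.0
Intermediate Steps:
l(c, m) = -1/(5*c) (l(c, m) = 1/(-5*c) = -1/(5*c))
b(v, f) = -142*f - 1/(5*f)
h(Y, k) = 0
b(-206, -42) - h(222, -217) = (-142*(-42) - ⅕/(-42)) - 1*0 = (5964 - ⅕*(-1/42)) + 0 = (5964 + 1/210) + 0 = 1252441/210 + 0 = 1252441/210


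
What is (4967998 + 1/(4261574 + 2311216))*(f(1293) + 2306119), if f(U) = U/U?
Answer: 7530313749952375652/657279 ≈ 1.1457e+13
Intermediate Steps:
f(U) = 1
(4967998 + 1/(4261574 + 2311216))*(f(1293) + 2306119) = (4967998 + 1/(4261574 + 2311216))*(1 + 2306119) = (4967998 + 1/6572790)*2306120 = (32653607574421/6572790)*2306120 = 7530313749952375652/657279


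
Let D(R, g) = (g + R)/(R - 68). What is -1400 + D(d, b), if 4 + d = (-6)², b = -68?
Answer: -1399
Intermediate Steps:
d = 32 (d = -4 + (-6)² = -4 + 36 = 32)
D(R, g) = (R + g)/(-68 + R)
-1400 + D(d, b) = -1400 + (32 - 68)/(-68 + 32) = -1400 - 36/(-36) = -1400 - 1/36*(-36) = -1400 + 1 = -1399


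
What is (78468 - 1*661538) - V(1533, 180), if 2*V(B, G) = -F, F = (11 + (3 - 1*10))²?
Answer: -583062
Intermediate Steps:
F = 16 (F = (11 + (3 - 10))² = (11 - 7)² = 4² = 16)
V(B, G) = -8 (V(B, G) = (-1*16)/2 = (½)*(-16) = -8)
(78468 - 1*661538) - V(1533, 180) = (78468 - 1*661538) - 1*(-8) = (78468 - 661538) + 8 = -583070 + 8 = -583062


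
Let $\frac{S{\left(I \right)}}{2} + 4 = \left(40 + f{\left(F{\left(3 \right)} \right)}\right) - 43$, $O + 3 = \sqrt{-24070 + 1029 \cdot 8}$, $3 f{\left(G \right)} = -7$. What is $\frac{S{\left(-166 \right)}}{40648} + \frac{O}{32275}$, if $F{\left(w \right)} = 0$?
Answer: $- \frac{271654}{491967825} + \frac{i \sqrt{15838}}{32275} \approx -0.00055218 + 0.0038993 i$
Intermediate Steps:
$f{\left(G \right)} = - \frac{7}{3}$ ($f{\left(G \right)} = \frac{1}{3} \left(-7\right) = - \frac{7}{3}$)
$O = -3 + i \sqrt{15838}$ ($O = -3 + \sqrt{-24070 + 1029 \cdot 8} = -3 + \sqrt{-24070 + 8232} = -3 + \sqrt{-15838} = -3 + i \sqrt{15838} \approx -3.0 + 125.85 i$)
$S{\left(I \right)} = - \frac{56}{3}$ ($S{\left(I \right)} = -8 + 2 \left(\left(40 - \frac{7}{3}\right) - 43\right) = -8 + 2 \left(\frac{113}{3} - 43\right) = -8 + 2 \left(- \frac{16}{3}\right) = -8 - \frac{32}{3} = - \frac{56}{3}$)
$\frac{S{\left(-166 \right)}}{40648} + \frac{O}{32275} = - \frac{56}{3 \cdot 40648} + \frac{-3 + i \sqrt{15838}}{32275} = \left(- \frac{56}{3}\right) \frac{1}{40648} + \left(-3 + i \sqrt{15838}\right) \frac{1}{32275} = - \frac{7}{15243} - \left(\frac{3}{32275} - \frac{i \sqrt{15838}}{32275}\right) = - \frac{271654}{491967825} + \frac{i \sqrt{15838}}{32275}$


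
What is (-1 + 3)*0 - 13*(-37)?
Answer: 481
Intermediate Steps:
(-1 + 3)*0 - 13*(-37) = 2*0 + 481 = 0 + 481 = 481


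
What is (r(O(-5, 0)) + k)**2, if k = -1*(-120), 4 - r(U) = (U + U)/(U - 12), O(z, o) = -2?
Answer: 749956/49 ≈ 15305.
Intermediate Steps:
r(U) = 4 - 2*U/(-12 + U) (r(U) = 4 - (U + U)/(U - 12) = 4 - 2*U/(-12 + U))
k = 120
(r(O(-5, 0)) + k)**2 = (2*(-24 - 2)/(-12 - 2) + 120)**2 = (2*(-26)/(-14) + 120)**2 = (2*(-1/14)*(-26) + 120)**2 = (26/7 + 120)**2 = (866/7)**2 = 749956/49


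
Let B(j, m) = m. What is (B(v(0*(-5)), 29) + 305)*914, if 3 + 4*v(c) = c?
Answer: 305276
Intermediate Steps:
v(c) = -¾ + c/4
(B(v(0*(-5)), 29) + 305)*914 = (29 + 305)*914 = 334*914 = 305276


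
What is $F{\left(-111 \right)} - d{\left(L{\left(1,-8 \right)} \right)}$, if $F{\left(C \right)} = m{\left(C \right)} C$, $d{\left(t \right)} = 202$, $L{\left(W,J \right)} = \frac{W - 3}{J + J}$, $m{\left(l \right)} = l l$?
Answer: $-1367833$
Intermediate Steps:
$m{\left(l \right)} = l^{2}$
$L{\left(W,J \right)} = \frac{-3 + W}{2 J}$
$F{\left(C \right)} = C^{3}$ ($F{\left(C \right)} = C^{2} C = C^{3}$)
$F{\left(-111 \right)} - d{\left(L{\left(1,-8 \right)} \right)} = \left(-111\right)^{3} - 202 = -1367631 - 202 = -1367833$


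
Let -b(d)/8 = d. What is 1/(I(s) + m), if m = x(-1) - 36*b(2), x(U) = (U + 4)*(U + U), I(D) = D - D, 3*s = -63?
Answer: 1/570 ≈ 0.0017544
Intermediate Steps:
b(d) = -8*d
s = -21 (s = (⅓)*(-63) = -21)
I(D) = 0
x(U) = 2*U*(4 + U) (x(U) = (4 + U)*(2*U) = 2*U*(4 + U))
m = 570 (m = 2*(-1)*(4 - 1) - (-288)*2 = 2*(-1)*3 - 36*(-16) = -6 + 576 = 570)
1/(I(s) + m) = 1/(0 + 570) = 1/570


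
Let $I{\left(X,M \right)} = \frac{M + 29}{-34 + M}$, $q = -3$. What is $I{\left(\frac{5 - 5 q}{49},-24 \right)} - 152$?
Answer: $- \frac{8821}{58} \approx -152.09$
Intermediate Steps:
$I{\left(X,M \right)} = \frac{29 + M}{-34 + M}$
$I{\left(\frac{5 - 5 q}{49},-24 \right)} - 152 = \frac{29 - 24}{-34 - 24} - 152 = \frac{1}{-58} \cdot 5 - 152 = \left(- \frac{1}{58}\right) 5 - 152 = - \frac{5}{58} - 152 = - \frac{8821}{58}$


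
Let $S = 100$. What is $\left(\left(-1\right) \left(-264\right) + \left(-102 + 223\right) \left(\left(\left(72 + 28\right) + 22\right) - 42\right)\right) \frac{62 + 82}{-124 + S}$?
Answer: $-59664$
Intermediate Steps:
$\left(\left(-1\right) \left(-264\right) + \left(-102 + 223\right) \left(\left(\left(72 + 28\right) + 22\right) - 42\right)\right) \frac{62 + 82}{-124 + S} = \left(\left(-1\right) \left(-264\right) + \left(-102 + 223\right) \left(\left(\left(72 + 28\right) + 22\right) - 42\right)\right) \frac{62 + 82}{-124 + 100} = \left(264 + 121 \left(\left(100 + 22\right) - 42\right)\right) \frac{144}{-24} = \left(264 + 121 \left(122 - 42\right)\right) 144 \left(- \frac{1}{24}\right) = \left(264 + 121 \cdot 80\right) \left(-6\right) = \left(264 + 9680\right) \left(-6\right) = 9944 \left(-6\right) = -59664$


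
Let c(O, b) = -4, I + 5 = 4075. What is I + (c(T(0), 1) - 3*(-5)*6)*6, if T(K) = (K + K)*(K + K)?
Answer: 4586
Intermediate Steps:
T(K) = 4*K**2 (T(K) = (2*K)*(2*K) = 4*K**2)
I = 4070 (I = -5 + 4075 = 4070)
I + (c(T(0), 1) - 3*(-5)*6)*6 = 4070 + (-4 - 3*(-5)*6)*6 = 4070 + (-4 + 15*6)*6 = 4070 + (-4 + 90)*6 = 4070 + 86*6 = 4070 + 516 = 4586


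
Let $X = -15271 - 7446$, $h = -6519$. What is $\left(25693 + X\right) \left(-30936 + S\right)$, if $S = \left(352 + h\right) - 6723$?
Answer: $-130426176$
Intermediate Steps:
$S = -12890$ ($S = \left(352 - 6519\right) - 6723 = -6167 - 6723 = -12890$)
$X = -22717$
$\left(25693 + X\right) \left(-30936 + S\right) = \left(25693 - 22717\right) \left(-30936 - 12890\right) = 2976 \left(-43826\right) = -130426176$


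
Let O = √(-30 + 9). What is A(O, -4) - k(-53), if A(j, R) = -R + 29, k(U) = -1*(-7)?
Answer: 26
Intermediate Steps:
k(U) = 7
O = I*√21 (O = √(-21) = I*√21 ≈ 4.5826*I)
A(j, R) = 29 - R
A(O, -4) - k(-53) = (29 - 1*(-4)) - 1*7 = (29 + 4) - 7 = 33 - 7 = 26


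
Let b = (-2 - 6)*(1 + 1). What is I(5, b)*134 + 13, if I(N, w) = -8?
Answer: -1059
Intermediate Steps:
b = -16 (b = -8*2 = -16)
I(5, b)*134 + 13 = -8*134 + 13 = -1072 + 13 = -1059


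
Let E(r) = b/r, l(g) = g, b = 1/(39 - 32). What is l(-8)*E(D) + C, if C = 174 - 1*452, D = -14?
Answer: -13618/49 ≈ -277.92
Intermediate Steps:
b = ⅐ (b = 1/7 = ⅐ ≈ 0.14286)
C = -278 (C = 174 - 452 = -278)
E(r) = 1/(7*r)
l(-8)*E(D) + C = -8/(7*(-14)) - 278 = -8*(-1)/(7*14) - 278 = -8*(-1/98) - 278 = 4/49 - 278 = -13618/49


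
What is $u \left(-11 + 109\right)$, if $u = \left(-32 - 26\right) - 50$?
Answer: $-10584$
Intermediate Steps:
$u = -108$ ($u = -58 - 50 = -108$)
$u \left(-11 + 109\right) = - 108 \left(-11 + 109\right) = \left(-108\right) 98 = -10584$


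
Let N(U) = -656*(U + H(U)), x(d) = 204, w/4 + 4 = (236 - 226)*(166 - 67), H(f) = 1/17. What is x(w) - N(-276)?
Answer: -3073828/17 ≈ -1.8081e+5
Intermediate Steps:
H(f) = 1/17
w = 3944 (w = -16 + 4*((236 - 226)*(166 - 67)) = -16 + 4*(10*99) = -16 + 4*990 = -16 + 3960 = 3944)
N(U) = -656/17 - 656*U (N(U) = -656*(U + 1/17) = -656*(1/17 + U) = -656/17 - 656*U)
x(w) - N(-276) = 204 - (-656/17 - 656*(-276)) = 204 - (-656/17 + 181056) = 204 - 1*3077296/17 = 204 - 3077296/17 = -3073828/17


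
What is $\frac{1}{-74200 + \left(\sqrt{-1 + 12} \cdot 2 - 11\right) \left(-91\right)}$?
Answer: $- \frac{10457}{765389891} + \frac{26 \sqrt{11}}{765389891} \approx -1.355 \cdot 10^{-5}$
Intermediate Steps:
$\frac{1}{-74200 + \left(\sqrt{-1 + 12} \cdot 2 - 11\right) \left(-91\right)} = \frac{1}{-74200 + \left(\sqrt{11} \cdot 2 - 11\right) \left(-91\right)} = \frac{1}{-74200 + \left(2 \sqrt{11} - 11\right) \left(-91\right)} = \frac{1}{-74200 + \left(-11 + 2 \sqrt{11}\right) \left(-91\right)} = \frac{1}{-74200 + \left(1001 - 182 \sqrt{11}\right)} = \frac{1}{-73199 - 182 \sqrt{11}}$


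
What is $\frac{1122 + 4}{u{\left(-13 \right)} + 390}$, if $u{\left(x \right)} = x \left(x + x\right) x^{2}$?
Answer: $\frac{563}{28756} \approx 0.019579$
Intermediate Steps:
$u{\left(x \right)} = 2 x^{4}$ ($u{\left(x \right)} = x 2 x x^{2} = 2 x^{2} x^{2} = 2 x^{4}$)
$\frac{1122 + 4}{u{\left(-13 \right)} + 390} = \frac{1122 + 4}{2 \left(-13\right)^{4} + 390} = \frac{1126}{2 \cdot 28561 + 390} = \frac{1126}{57122 + 390} = \frac{1126}{57512} = 1126 \cdot \frac{1}{57512} = \frac{563}{28756}$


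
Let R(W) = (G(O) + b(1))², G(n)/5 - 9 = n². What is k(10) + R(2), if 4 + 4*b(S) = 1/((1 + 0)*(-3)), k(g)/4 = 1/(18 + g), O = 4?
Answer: 15478327/1008 ≈ 15355.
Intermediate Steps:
G(n) = 45 + 5*n²
k(g) = 4/(18 + g)
b(S) = -13/12 (b(S) = -1 + 1/(4*(((1 + 0)*(-3)))) = -1 + 1/(4*((1*(-3)))) = -1 + (¼)/(-3) = -1 + (¼)*(-⅓) = -1 - 1/12 = -13/12)
R(W) = 2211169/144 (R(W) = ((45 + 5*4²) - 13/12)² = ((45 + 5*16) - 13/12)² = ((45 + 80) - 13/12)² = (125 - 13/12)² = (1487/12)² = 2211169/144)
k(10) + R(2) = 4/(18 + 10) + 2211169/144 = 4/28 + 2211169/144 = 4*(1/28) + 2211169/144 = ⅐ + 2211169/144 = 15478327/1008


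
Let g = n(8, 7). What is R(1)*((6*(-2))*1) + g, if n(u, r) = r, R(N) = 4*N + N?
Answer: -53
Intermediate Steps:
R(N) = 5*N
g = 7
R(1)*((6*(-2))*1) + g = (5*1)*((6*(-2))*1) + 7 = 5*(-12*1) + 7 = 5*(-12) + 7 = -60 + 7 = -53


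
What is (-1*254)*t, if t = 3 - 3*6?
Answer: 3810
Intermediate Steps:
t = -15 (t = 3 - 18 = -15)
(-1*254)*t = -1*254*(-15) = -254*(-15) = 3810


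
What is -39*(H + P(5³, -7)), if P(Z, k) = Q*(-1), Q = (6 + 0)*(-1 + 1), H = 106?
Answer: -4134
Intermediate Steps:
Q = 0 (Q = 6*0 = 0)
P(Z, k) = 0 (P(Z, k) = 0*(-1) = 0)
-39*(H + P(5³, -7)) = -39*(106 + 0) = -39*106 = -4134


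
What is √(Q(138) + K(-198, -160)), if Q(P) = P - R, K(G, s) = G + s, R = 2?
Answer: I*√222 ≈ 14.9*I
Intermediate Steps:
Q(P) = -2 + P (Q(P) = P - 1*2 = P - 2 = -2 + P)
√(Q(138) + K(-198, -160)) = √((-2 + 138) + (-198 - 160)) = √(136 - 358) = √(-222) = I*√222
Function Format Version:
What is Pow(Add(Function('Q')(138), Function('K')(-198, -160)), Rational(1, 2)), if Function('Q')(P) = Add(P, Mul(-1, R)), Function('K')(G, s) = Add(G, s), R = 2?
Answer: Mul(I, Pow(222, Rational(1, 2))) ≈ Mul(14.900, I)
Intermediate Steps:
Function('Q')(P) = Add(-2, P) (Function('Q')(P) = Add(P, Mul(-1, 2)) = Add(P, -2) = Add(-2, P))
Pow(Add(Function('Q')(138), Function('K')(-198, -160)), Rational(1, 2)) = Pow(Add(Add(-2, 138), Add(-198, -160)), Rational(1, 2)) = Pow(Add(136, -358), Rational(1, 2)) = Pow(-222, Rational(1, 2)) = Mul(I, Pow(222, Rational(1, 2)))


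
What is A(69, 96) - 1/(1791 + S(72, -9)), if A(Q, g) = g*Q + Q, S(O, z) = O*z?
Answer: 7650098/1143 ≈ 6693.0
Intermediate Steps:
A(Q, g) = Q + Q*g (A(Q, g) = Q*g + Q = Q + Q*g)
A(69, 96) - 1/(1791 + S(72, -9)) = 69*(1 + 96) - 1/(1791 + 72*(-9)) = 69*97 - 1/(1791 - 648) = 6693 - 1/1143 = 7650098/1143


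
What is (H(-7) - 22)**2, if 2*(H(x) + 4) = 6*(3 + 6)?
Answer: 1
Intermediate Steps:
H(x) = 23 (H(x) = -4 + (6*(3 + 6))/2 = -4 + (6*9)/2 = -4 + (1/2)*54 = -4 + 27 = 23)
(H(-7) - 22)**2 = (23 - 22)**2 = 1**2 = 1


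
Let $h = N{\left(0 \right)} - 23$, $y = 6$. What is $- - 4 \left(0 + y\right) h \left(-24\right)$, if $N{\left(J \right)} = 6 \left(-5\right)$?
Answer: $30528$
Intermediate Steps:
$N{\left(J \right)} = -30$
$h = -53$ ($h = -30 - 23 = -53$)
$- - 4 \left(0 + y\right) h \left(-24\right) = - - 4 \left(0 + 6\right) \left(-53\right) \left(-24\right) = - \left(-4\right) 6 \left(-53\right) \left(-24\right) = - \left(-24\right) \left(-53\right) \left(-24\right) = - 1272 \left(-24\right) = \left(-1\right) \left(-30528\right) = 30528$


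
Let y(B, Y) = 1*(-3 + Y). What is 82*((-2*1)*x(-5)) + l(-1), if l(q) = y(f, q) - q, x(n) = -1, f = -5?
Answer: 161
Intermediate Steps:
y(B, Y) = -3 + Y
l(q) = -3 (l(q) = (-3 + q) - q = -3)
82*((-2*1)*x(-5)) + l(-1) = 82*(-2*1*(-1)) - 3 = 82*(-2*(-1)) - 3 = 82*2 - 3 = 164 - 3 = 161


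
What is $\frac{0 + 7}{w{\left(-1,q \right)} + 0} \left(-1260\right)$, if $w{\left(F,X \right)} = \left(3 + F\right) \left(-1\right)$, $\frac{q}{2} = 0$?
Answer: $4410$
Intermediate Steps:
$q = 0$ ($q = 2 \cdot 0 = 0$)
$w{\left(F,X \right)} = -3 - F$
$\frac{0 + 7}{w{\left(-1,q \right)} + 0} \left(-1260\right) = \frac{0 + 7}{\left(-3 - -1\right) + 0} \left(-1260\right) = \frac{7}{\left(-3 + 1\right) + 0} \left(-1260\right) = \frac{7}{-2 + 0} \left(-1260\right) = \frac{7}{-2} \left(-1260\right) = 7 \left(- \frac{1}{2}\right) \left(-1260\right) = \left(- \frac{7}{2}\right) \left(-1260\right) = 4410$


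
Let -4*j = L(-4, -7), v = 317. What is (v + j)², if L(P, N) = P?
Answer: 101124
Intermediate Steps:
j = 1 (j = -¼*(-4) = 1)
(v + j)² = (317 + 1)² = 318² = 101124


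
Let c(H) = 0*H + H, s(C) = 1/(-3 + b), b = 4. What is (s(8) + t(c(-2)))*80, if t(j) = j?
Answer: -80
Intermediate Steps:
s(C) = 1 (s(C) = 1/(-3 + 4) = 1/1 = 1)
c(H) = H (c(H) = 0 + H = H)
(s(8) + t(c(-2)))*80 = (1 - 2)*80 = -1*80 = -80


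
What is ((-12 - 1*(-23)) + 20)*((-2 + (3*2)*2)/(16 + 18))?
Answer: 155/17 ≈ 9.1176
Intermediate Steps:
((-12 - 1*(-23)) + 20)*((-2 + (3*2)*2)/(16 + 18)) = ((-12 + 23) + 20)*((-2 + 6*2)/34) = (11 + 20)*((-2 + 12)*(1/34)) = 31*(10*(1/34)) = 31*(5/17) = 155/17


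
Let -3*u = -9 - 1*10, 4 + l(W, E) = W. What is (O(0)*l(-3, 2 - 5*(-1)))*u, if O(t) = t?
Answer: 0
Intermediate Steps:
l(W, E) = -4 + W
u = 19/3 (u = -(-9 - 1*10)/3 = -(-9 - 10)/3 = -1/3*(-19) = 19/3 ≈ 6.3333)
(O(0)*l(-3, 2 - 5*(-1)))*u = (0*(-4 - 3))*(19/3) = (0*(-7))*(19/3) = 0*(19/3) = 0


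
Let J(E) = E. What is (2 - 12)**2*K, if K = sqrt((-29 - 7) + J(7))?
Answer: 100*I*sqrt(29) ≈ 538.52*I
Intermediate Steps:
K = I*sqrt(29) (K = sqrt((-29 - 7) + 7) = sqrt(-36 + 7) = sqrt(-29) = I*sqrt(29) ≈ 5.3852*I)
(2 - 12)**2*K = (2 - 12)**2*(I*sqrt(29)) = (-10)**2*(I*sqrt(29)) = 100*(I*sqrt(29)) = 100*I*sqrt(29)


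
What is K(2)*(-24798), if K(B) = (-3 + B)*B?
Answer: 49596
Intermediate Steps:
K(B) = B*(-3 + B)
K(2)*(-24798) = (2*(-3 + 2))*(-24798) = (2*(-1))*(-24798) = -2*(-24798) = 49596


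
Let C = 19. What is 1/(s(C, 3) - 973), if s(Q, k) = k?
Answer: -1/970 ≈ -0.0010309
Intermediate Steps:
1/(s(C, 3) - 973) = 1/(3 - 973) = 1/(-970) = -1/970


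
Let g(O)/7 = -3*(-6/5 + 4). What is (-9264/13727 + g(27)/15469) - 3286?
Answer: -3489515441908/1061714815 ≈ -3286.7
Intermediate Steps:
g(O) = -294/5 (g(O) = 7*(-3*(-6/5 + 4)) = 7*(-3*14/5) = 7*(-42/5) = -294/5)
(-9264/13727 + g(27)/15469) - 3286 = (-9264/13727 - 294/5/15469) - 3286 = (-9264*1/13727 - 294/5*1/15469) - 3286 = (-9264/13727 - 294/77345) - 3286 = -720559818/1061714815 - 3286 = -3489515441908/1061714815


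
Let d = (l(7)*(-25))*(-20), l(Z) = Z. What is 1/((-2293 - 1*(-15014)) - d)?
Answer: 1/9221 ≈ 0.00010845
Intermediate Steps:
d = 3500 (d = (7*(-25))*(-20) = -175*(-20) = 3500)
1/((-2293 - 1*(-15014)) - d) = 1/((-2293 - 1*(-15014)) - 1*3500) = 1/((-2293 + 15014) - 3500) = 1/(12721 - 3500) = 1/9221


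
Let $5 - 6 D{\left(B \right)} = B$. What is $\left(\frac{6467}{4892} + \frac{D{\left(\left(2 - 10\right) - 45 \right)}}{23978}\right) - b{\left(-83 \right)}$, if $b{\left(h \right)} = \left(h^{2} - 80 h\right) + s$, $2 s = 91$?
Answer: $- \frac{2388208261495}{175950564} \approx -13573.0$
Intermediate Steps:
$D{\left(B \right)} = \frac{5}{6} - \frac{B}{6}$
$s = \frac{91}{2}$ ($s = \frac{1}{2} \cdot 91 = \frac{91}{2} \approx 45.5$)
$b{\left(h \right)} = \frac{91}{2} + h^{2} - 80 h$ ($b{\left(h \right)} = \left(h^{2} - 80 h\right) + \frac{91}{2} = \frac{91}{2} + h^{2} - 80 h$)
$\left(\frac{6467}{4892} + \frac{D{\left(\left(2 - 10\right) - 45 \right)}}{23978}\right) - b{\left(-83 \right)} = \left(\frac{6467}{4892} + \frac{\frac{5}{6} - \frac{\left(2 - 10\right) - 45}{6}}{23978}\right) - \left(\frac{91}{2} + \left(-83\right)^{2} - -6640\right) = \left(6467 \cdot \frac{1}{4892} + \left(\frac{5}{6} - \frac{-8 - 45}{6}\right) \frac{1}{23978}\right) - \left(\frac{91}{2} + 6889 + 6640\right) = \left(\frac{6467}{4892} + \left(\frac{5}{6} - - \frac{53}{6}\right) \frac{1}{23978}\right) - \frac{27149}{2} = \left(\frac{6467}{4892} + \left(\frac{5}{6} + \frac{53}{6}\right) \frac{1}{23978}\right) - \frac{27149}{2} = \left(\frac{6467}{4892} + \frac{29}{3} \cdot \frac{1}{23978}\right) - \frac{27149}{2} = \left(\frac{6467}{4892} + \frac{29}{71934}\right) - \frac{27149}{2} = \frac{232669523}{175950564} - \frac{27149}{2} = - \frac{2388208261495}{175950564}$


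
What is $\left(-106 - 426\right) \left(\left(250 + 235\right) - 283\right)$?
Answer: $-107464$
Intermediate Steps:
$\left(-106 - 426\right) \left(\left(250 + 235\right) - 283\right) = - 532 \left(485 - 283\right) = \left(-532\right) 202 = -107464$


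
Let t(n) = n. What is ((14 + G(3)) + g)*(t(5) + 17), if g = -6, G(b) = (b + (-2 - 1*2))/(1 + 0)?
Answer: 154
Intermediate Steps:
G(b) = -4 + b (G(b) = (b + (-2 - 2))/1 = (b - 4)*1 = (-4 + b)*1 = -4 + b)
((14 + G(3)) + g)*(t(5) + 17) = ((14 + (-4 + 3)) - 6)*(5 + 17) = ((14 - 1) - 6)*22 = (13 - 6)*22 = 7*22 = 154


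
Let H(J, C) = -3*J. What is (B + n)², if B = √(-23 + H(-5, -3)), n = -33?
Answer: 1081 - 132*I*√2 ≈ 1081.0 - 186.68*I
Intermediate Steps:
B = 2*I*√2 (B = √(-23 - 3*(-5)) = √(-23 + 15) = √(-8) = 2*I*√2 ≈ 2.8284*I)
(B + n)² = (2*I*√2 - 33)² = (-33 + 2*I*√2)²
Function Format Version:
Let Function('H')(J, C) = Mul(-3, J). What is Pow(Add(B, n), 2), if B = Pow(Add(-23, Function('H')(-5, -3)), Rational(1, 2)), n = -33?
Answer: Add(1081, Mul(-132, I, Pow(2, Rational(1, 2)))) ≈ Add(1081.0, Mul(-186.68, I))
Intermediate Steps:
B = Mul(2, I, Pow(2, Rational(1, 2))) (B = Pow(Add(-23, Mul(-3, -5)), Rational(1, 2)) = Pow(Add(-23, 15), Rational(1, 2)) = Pow(-8, Rational(1, 2)) = Mul(2, I, Pow(2, Rational(1, 2))) ≈ Mul(2.8284, I))
Pow(Add(B, n), 2) = Pow(Add(Mul(2, I, Pow(2, Rational(1, 2))), -33), 2) = Pow(Add(-33, Mul(2, I, Pow(2, Rational(1, 2)))), 2)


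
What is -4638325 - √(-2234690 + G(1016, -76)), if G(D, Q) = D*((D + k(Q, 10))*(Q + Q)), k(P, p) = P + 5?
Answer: -4638325 - I*√148172930 ≈ -4.6383e+6 - 12173.0*I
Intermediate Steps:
k(P, p) = 5 + P
G(D, Q) = 2*D*Q*(5 + D + Q) (G(D, Q) = D*((D + (5 + Q))*(Q + Q)) = D*((5 + D + Q)*(2*Q)) = D*(2*Q*(5 + D + Q)) = 2*D*Q*(5 + D + Q))
-4638325 - √(-2234690 + G(1016, -76)) = -4638325 - √(-2234690 + 2*1016*(-76)*(5 + 1016 - 76)) = -4638325 - √(-2234690 + 2*1016*(-76)*945) = -4638325 - √(-2234690 - 145938240) = -4638325 - √(-148172930) = -4638325 - I*√148172930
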